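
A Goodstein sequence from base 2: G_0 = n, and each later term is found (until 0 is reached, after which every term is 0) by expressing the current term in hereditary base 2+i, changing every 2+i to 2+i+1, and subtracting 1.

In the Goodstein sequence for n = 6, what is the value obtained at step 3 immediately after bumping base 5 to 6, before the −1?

46656

G_0=6  [base 2] 2^2 + 2  →[2↦3]→  3^3 + 3 = 30  −1 ⇒ G_1=29
G_1=29  [base 3] 3^3 + 2  →[3↦4]→  4^4 + 2 = 258  −1 ⇒ G_2=257
G_2=257  [base 4] 4^4 + 1  →[4↦5]→  5^5 + 1 = 3126  −1 ⇒ G_3=3125
G_3=3125  [base 5] 5^5  →[5↦6]→  6^6 = 46656  −1 ⇒ G_4=46655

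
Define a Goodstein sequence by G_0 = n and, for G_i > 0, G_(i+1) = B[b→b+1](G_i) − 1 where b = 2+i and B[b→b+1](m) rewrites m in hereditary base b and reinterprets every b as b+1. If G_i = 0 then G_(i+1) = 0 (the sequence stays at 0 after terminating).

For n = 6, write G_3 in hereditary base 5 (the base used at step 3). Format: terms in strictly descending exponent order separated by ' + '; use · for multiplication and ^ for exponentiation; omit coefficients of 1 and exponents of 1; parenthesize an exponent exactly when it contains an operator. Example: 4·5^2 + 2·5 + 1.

G_0=6  [base 2] 2^2 + 2  →[2↦3]→  3^3 + 3 = 30  −1 ⇒ G_1=29
G_1=29  [base 3] 3^3 + 2  →[3↦4]→  4^4 + 2 = 258  −1 ⇒ G_2=257
G_2=257  [base 4] 4^4 + 1  →[4↦5]→  5^5 + 1 = 3126  −1 ⇒ G_3=3125
G_3=3125  [base 5] 5^5  →[5↦6]→  6^6 = 46656  −1 ⇒ G_4=46655

5^5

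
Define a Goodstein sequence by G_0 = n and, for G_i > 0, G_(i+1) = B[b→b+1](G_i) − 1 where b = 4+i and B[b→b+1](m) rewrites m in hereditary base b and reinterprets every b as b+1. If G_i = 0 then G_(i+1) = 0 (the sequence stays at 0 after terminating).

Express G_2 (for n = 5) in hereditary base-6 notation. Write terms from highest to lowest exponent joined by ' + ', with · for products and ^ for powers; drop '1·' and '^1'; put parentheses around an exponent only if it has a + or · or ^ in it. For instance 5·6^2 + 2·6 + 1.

5

step 0: 5 = 4 + 1; sub 5 for 4: 5 + 1; = 6; G_1 = 6−1 = 5
step 1: 5 = 5; sub 6 for 5: 6; = 6; G_2 = 6−1 = 5
step 2: 5 = 5; sub 7 for 6: 5; = 5; G_3 = 5−1 = 4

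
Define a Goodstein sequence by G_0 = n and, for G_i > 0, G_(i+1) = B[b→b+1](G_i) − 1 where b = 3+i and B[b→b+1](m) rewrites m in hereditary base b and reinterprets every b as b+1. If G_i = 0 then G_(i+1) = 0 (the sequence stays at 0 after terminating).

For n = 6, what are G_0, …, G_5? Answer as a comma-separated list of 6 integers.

6, 7, 7, 7, 7, 7

6 —HB3→ 2·3 —bump→ 2·4 = 8 —(−1)→ 7
7 —HB4→ 4 + 3 —bump→ 5 + 3 = 8 —(−1)→ 7
7 —HB5→ 5 + 2 —bump→ 6 + 2 = 8 —(−1)→ 7
7 —HB6→ 6 + 1 —bump→ 7 + 1 = 8 —(−1)→ 7
7 —HB7→ 7 —bump→ 8 = 8 —(−1)→ 7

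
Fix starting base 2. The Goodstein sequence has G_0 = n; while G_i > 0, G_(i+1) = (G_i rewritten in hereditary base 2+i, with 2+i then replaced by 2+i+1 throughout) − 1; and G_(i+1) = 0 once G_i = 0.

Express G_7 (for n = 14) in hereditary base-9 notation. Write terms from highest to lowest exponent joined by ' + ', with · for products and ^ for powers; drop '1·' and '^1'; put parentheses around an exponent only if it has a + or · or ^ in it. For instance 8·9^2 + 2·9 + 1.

[0] 14 ≡ 2^(2 + 1) + 2^2 + 2 (base 2). Lift 3: 111. −1: 110.
[1] 110 ≡ 3^(3 + 1) + 3^3 + 2 (base 3). Lift 4: 1282. −1: 1281.
[2] 1281 ≡ 4^(4 + 1) + 4^4 + 1 (base 4). Lift 5: 18751. −1: 18750.
[3] 18750 ≡ 5^(5 + 1) + 5^5 (base 5). Lift 6: 326592. −1: 326591.
[4] 326591 ≡ 6^(6 + 1) + 5·6^5 + 5·6^4 + 5·6^3 + 5·6^2 + 5·6 + 5 (base 6). Lift 7: 5862841. −1: 5862840.
[5] 5862840 ≡ 7^(7 + 1) + 5·7^5 + 5·7^4 + 5·7^3 + 5·7^2 + 5·7 + 4 (base 7). Lift 8: 134404972. −1: 134404971.
[6] 134404971 ≡ 8^(8 + 1) + 5·8^5 + 5·8^4 + 5·8^3 + 5·8^2 + 5·8 + 3 (base 8). Lift 9: 3487116549. −1: 3487116548.
[7] 3487116548 ≡ 9^(9 + 1) + 5·9^5 + 5·9^4 + 5·9^3 + 5·9^2 + 5·9 + 2 (base 9). Lift 10: 100000555552. −1: 100000555551.

9^(9 + 1) + 5·9^5 + 5·9^4 + 5·9^3 + 5·9^2 + 5·9 + 2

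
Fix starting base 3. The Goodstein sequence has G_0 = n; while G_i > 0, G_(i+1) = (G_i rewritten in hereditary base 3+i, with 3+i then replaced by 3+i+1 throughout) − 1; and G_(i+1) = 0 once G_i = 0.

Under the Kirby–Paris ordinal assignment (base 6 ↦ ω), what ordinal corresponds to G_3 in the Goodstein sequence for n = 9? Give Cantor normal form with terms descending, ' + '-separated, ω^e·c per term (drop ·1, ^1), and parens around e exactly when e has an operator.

ω·3 + 1

[0] 9 ≡ 3^2 (base 3). Lift 4: 16. −1: 15.
[1] 15 ≡ 3·4 + 3 (base 4). Lift 5: 18. −1: 17.
[2] 17 ≡ 3·5 + 2 (base 5). Lift 6: 20. −1: 19.
[3] 19 ≡ 3·6 + 1 (base 6). Lift 7: 22. −1: 21.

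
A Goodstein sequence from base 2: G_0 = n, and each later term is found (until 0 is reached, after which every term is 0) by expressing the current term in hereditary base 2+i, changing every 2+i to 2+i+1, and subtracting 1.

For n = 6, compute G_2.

6 —HB2→ 2^2 + 2 —bump→ 3^3 + 3 = 30 —(−1)→ 29
29 —HB3→ 3^3 + 2 —bump→ 4^4 + 2 = 258 —(−1)→ 257

257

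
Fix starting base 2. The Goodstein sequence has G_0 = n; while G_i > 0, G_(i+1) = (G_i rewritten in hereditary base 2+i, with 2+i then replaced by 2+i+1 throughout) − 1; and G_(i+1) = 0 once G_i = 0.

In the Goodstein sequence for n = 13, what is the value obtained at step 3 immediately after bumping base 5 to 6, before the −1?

13 —HB2→ 2^(2 + 1) + 2^2 + 1 —bump→ 3^(3 + 1) + 3^3 + 1 = 109 —(−1)→ 108
108 —HB3→ 3^(3 + 1) + 3^3 —bump→ 4^(4 + 1) + 4^4 = 1280 —(−1)→ 1279
1279 —HB4→ 4^(4 + 1) + 3·4^3 + 3·4^2 + 3·4 + 3 —bump→ 5^(5 + 1) + 3·5^3 + 3·5^2 + 3·5 + 3 = 16093 —(−1)→ 16092

280712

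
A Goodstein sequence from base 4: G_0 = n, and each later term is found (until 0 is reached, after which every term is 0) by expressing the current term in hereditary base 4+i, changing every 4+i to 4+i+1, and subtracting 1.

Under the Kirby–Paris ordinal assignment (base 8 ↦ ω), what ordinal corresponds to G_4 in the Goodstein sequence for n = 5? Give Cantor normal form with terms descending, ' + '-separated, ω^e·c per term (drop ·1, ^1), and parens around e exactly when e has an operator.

step 0: 5 = 4 + 1; sub 5 for 4: 5 + 1; = 6; G_1 = 6−1 = 5
step 1: 5 = 5; sub 6 for 5: 6; = 6; G_2 = 6−1 = 5
step 2: 5 = 5; sub 7 for 6: 5; = 5; G_3 = 5−1 = 4
step 3: 4 = 4; sub 8 for 7: 4; = 4; G_4 = 4−1 = 3
step 4: 3 = 3; sub 9 for 8: 3; = 3; G_5 = 3−1 = 2

3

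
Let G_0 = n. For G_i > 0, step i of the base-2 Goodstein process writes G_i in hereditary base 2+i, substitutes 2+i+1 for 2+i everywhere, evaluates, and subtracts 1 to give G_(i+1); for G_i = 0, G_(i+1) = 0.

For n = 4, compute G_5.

G_0=4  [base 2] 2^2  →[2↦3]→  3^3 = 27  −1 ⇒ G_1=26
G_1=26  [base 3] 2·3^2 + 2·3 + 2  →[3↦4]→  2·4^2 + 2·4 + 2 = 42  −1 ⇒ G_2=41
G_2=41  [base 4] 2·4^2 + 2·4 + 1  →[4↦5]→  2·5^2 + 2·5 + 1 = 61  −1 ⇒ G_3=60
G_3=60  [base 5] 2·5^2 + 2·5  →[5↦6]→  2·6^2 + 2·6 = 84  −1 ⇒ G_4=83
G_4=83  [base 6] 2·6^2 + 6 + 5  →[6↦7]→  2·7^2 + 7 + 5 = 110  −1 ⇒ G_5=109

109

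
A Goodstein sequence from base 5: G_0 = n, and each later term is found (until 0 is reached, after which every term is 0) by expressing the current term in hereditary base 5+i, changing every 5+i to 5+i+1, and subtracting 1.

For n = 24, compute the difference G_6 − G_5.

2

24 —HB5→ 4·5 + 4 —bump→ 4·6 + 4 = 28 —(−1)→ 27
27 —HB6→ 4·6 + 3 —bump→ 4·7 + 3 = 31 —(−1)→ 30
30 —HB7→ 4·7 + 2 —bump→ 4·8 + 2 = 34 —(−1)→ 33
33 —HB8→ 4·8 + 1 —bump→ 4·9 + 1 = 37 —(−1)→ 36
36 —HB9→ 4·9 —bump→ 4·10 = 40 —(−1)→ 39
39 —HB10→ 3·10 + 9 —bump→ 3·11 + 9 = 42 —(−1)→ 41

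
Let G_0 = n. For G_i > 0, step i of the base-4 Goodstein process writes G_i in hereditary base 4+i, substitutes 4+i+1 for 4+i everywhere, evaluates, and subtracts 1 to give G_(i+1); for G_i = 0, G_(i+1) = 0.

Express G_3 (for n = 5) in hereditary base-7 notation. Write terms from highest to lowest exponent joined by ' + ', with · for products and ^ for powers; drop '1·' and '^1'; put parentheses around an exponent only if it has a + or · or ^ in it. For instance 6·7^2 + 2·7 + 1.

step 0: 5 = 4 + 1; sub 5 for 4: 5 + 1; = 6; G_1 = 6−1 = 5
step 1: 5 = 5; sub 6 for 5: 6; = 6; G_2 = 6−1 = 5
step 2: 5 = 5; sub 7 for 6: 5; = 5; G_3 = 5−1 = 4
step 3: 4 = 4; sub 8 for 7: 4; = 4; G_4 = 4−1 = 3

4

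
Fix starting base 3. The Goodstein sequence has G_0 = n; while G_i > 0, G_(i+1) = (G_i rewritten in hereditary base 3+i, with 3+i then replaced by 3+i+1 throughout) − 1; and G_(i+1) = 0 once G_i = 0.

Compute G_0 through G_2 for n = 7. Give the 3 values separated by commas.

7, 8, 9

G_0 = 7. HB_3(7) = 2·3 + 1. Bump = 9. G_1 = 8.
G_1 = 8. HB_4(8) = 2·4. Bump = 10. G_2 = 9.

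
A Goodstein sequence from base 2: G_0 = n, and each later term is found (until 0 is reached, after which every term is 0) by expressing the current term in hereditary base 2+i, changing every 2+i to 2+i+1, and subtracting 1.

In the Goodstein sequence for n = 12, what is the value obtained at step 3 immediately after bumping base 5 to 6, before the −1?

280020

[0] 12 ≡ 2^(2 + 1) + 2^2 (base 2). Lift 3: 108. −1: 107.
[1] 107 ≡ 3^(3 + 1) + 2·3^2 + 2·3 + 2 (base 3). Lift 4: 1066. −1: 1065.
[2] 1065 ≡ 4^(4 + 1) + 2·4^2 + 2·4 + 1 (base 4). Lift 5: 15686. −1: 15685.
[3] 15685 ≡ 5^(5 + 1) + 2·5^2 + 2·5 (base 5). Lift 6: 280020. −1: 280019.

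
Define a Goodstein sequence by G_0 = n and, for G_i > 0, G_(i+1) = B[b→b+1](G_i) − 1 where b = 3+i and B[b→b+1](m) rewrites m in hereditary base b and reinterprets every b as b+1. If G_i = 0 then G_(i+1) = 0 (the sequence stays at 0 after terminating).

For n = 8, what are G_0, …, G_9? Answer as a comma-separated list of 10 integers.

8, 9, 10, 11, 11, 11, 11, 11, 11, 11

8 —HB3→ 2·3 + 2 —bump→ 2·4 + 2 = 10 —(−1)→ 9
9 —HB4→ 2·4 + 1 —bump→ 2·5 + 1 = 11 —(−1)→ 10
10 —HB5→ 2·5 —bump→ 2·6 = 12 —(−1)→ 11
11 —HB6→ 6 + 5 —bump→ 7 + 5 = 12 —(−1)→ 11
11 —HB7→ 7 + 4 —bump→ 8 + 4 = 12 —(−1)→ 11
11 —HB8→ 8 + 3 —bump→ 9 + 3 = 12 —(−1)→ 11
11 —HB9→ 9 + 2 —bump→ 10 + 2 = 12 —(−1)→ 11
11 —HB10→ 10 + 1 —bump→ 11 + 1 = 12 —(−1)→ 11
11 —HB11→ 11 —bump→ 12 = 12 —(−1)→ 11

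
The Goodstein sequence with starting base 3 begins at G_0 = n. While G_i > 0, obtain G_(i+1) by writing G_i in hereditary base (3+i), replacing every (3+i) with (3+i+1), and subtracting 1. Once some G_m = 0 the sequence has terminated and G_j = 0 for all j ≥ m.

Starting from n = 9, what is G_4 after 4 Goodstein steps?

21

G_0 = 9. HB_3(9) = 3^2. Bump = 16. G_1 = 15.
G_1 = 15. HB_4(15) = 3·4 + 3. Bump = 18. G_2 = 17.
G_2 = 17. HB_5(17) = 3·5 + 2. Bump = 20. G_3 = 19.
G_3 = 19. HB_6(19) = 3·6 + 1. Bump = 22. G_4 = 21.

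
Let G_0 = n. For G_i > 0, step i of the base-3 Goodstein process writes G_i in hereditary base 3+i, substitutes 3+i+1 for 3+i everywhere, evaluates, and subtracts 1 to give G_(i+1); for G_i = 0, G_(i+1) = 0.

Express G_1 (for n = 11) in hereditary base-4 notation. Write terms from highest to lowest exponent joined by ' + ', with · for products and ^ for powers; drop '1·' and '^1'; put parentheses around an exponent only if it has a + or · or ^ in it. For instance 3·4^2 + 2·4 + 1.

4^2 + 1

(0) 11|_3 = 3^2 + 2 ↦ 4^2 + 2|_4 = 18 ⇒ 17
(1) 17|_4 = 4^2 + 1 ↦ 5^2 + 1|_5 = 26 ⇒ 25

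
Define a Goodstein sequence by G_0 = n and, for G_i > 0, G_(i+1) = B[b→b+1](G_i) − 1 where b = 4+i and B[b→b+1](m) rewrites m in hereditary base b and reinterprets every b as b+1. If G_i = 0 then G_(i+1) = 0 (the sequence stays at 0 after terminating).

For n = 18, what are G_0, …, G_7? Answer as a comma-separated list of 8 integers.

18, 26, 36, 48, 53, 58, 63, 68

i=0: 18 = 4^2 + 2 (b=4); 4→5: 5^2 + 2 = 27; 27−1 = 26
i=1: 26 = 5^2 + 1 (b=5); 5→6: 6^2 + 1 = 37; 37−1 = 36
i=2: 36 = 6^2 (b=6); 6→7: 7^2 = 49; 49−1 = 48
i=3: 48 = 6·7 + 6 (b=7); 7→8: 6·8 + 6 = 54; 54−1 = 53
i=4: 53 = 6·8 + 5 (b=8); 8→9: 6·9 + 5 = 59; 59−1 = 58
i=5: 58 = 6·9 + 4 (b=9); 9→10: 6·10 + 4 = 64; 64−1 = 63
i=6: 63 = 6·10 + 3 (b=10); 10→11: 6·11 + 3 = 69; 69−1 = 68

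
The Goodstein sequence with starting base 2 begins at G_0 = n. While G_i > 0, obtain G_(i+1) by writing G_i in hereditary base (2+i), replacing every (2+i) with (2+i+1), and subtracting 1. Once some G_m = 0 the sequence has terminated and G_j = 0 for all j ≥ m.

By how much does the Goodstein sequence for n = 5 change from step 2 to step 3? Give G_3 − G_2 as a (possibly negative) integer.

212

step 0: 5 = 2^2 + 1; sub 3 for 2: 3^3 + 1; = 28; G_1 = 28−1 = 27
step 1: 27 = 3^3; sub 4 for 3: 4^4; = 256; G_2 = 256−1 = 255
step 2: 255 = 3·4^3 + 3·4^2 + 3·4 + 3; sub 5 for 4: 3·5^3 + 3·5^2 + 3·5 + 3; = 468; G_3 = 468−1 = 467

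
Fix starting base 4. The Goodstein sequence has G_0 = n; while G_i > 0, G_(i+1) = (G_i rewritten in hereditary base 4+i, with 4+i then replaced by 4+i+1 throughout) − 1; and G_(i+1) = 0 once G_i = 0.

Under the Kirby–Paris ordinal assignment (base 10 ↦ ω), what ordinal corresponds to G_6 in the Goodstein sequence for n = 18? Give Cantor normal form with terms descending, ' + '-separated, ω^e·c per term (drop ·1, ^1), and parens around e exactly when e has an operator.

(0) 18|_4 = 4^2 + 2 ↦ 5^2 + 2|_5 = 27 ⇒ 26
(1) 26|_5 = 5^2 + 1 ↦ 6^2 + 1|_6 = 37 ⇒ 36
(2) 36|_6 = 6^2 ↦ 7^2|_7 = 49 ⇒ 48
(3) 48|_7 = 6·7 + 6 ↦ 6·8 + 6|_8 = 54 ⇒ 53
(4) 53|_8 = 6·8 + 5 ↦ 6·9 + 5|_9 = 59 ⇒ 58
(5) 58|_9 = 6·9 + 4 ↦ 6·10 + 4|_10 = 64 ⇒ 63
(6) 63|_10 = 6·10 + 3 ↦ 6·11 + 3|_11 = 69 ⇒ 68

ω·6 + 3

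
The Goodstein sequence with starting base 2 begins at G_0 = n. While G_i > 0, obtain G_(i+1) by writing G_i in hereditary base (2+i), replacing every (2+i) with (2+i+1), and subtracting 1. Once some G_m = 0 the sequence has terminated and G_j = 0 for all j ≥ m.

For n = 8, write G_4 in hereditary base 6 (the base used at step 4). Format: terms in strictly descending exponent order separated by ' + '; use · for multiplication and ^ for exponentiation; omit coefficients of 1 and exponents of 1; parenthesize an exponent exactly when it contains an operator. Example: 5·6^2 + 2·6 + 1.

2·6^6 + 2·6^2 + 6 + 5

[0] 8 ≡ 2^(2 + 1) (base 2). Lift 3: 81. −1: 80.
[1] 80 ≡ 2·3^3 + 2·3^2 + 2·3 + 2 (base 3). Lift 4: 554. −1: 553.
[2] 553 ≡ 2·4^4 + 2·4^2 + 2·4 + 1 (base 4). Lift 5: 6311. −1: 6310.
[3] 6310 ≡ 2·5^5 + 2·5^2 + 2·5 (base 5). Lift 6: 93396. −1: 93395.
[4] 93395 ≡ 2·6^6 + 2·6^2 + 6 + 5 (base 6). Lift 7: 1647196. −1: 1647195.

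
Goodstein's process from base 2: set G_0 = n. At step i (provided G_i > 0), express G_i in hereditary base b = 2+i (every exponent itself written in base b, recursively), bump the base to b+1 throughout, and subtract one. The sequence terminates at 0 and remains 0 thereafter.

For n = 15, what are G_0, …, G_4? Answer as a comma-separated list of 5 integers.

step 0: 15 = 2^(2 + 1) + 2^2 + 2 + 1; sub 3 for 2: 3^(3 + 1) + 3^3 + 3 + 1; = 112; G_1 = 112−1 = 111
step 1: 111 = 3^(3 + 1) + 3^3 + 3; sub 4 for 3: 4^(4 + 1) + 4^4 + 4; = 1284; G_2 = 1284−1 = 1283
step 2: 1283 = 4^(4 + 1) + 4^4 + 3; sub 5 for 4: 5^(5 + 1) + 5^5 + 3; = 18753; G_3 = 18753−1 = 18752
step 3: 18752 = 5^(5 + 1) + 5^5 + 2; sub 6 for 5: 6^(6 + 1) + 6^6 + 2; = 326594; G_4 = 326594−1 = 326593

15, 111, 1283, 18752, 326593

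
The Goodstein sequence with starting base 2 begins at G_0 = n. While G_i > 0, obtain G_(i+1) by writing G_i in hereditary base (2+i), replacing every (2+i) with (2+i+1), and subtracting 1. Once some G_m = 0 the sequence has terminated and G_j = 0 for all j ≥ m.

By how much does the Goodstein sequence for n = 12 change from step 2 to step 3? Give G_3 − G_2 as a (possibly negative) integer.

(0) 12|_2 = 2^(2 + 1) + 2^2 ↦ 3^(3 + 1) + 3^3|_3 = 108 ⇒ 107
(1) 107|_3 = 3^(3 + 1) + 2·3^2 + 2·3 + 2 ↦ 4^(4 + 1) + 2·4^2 + 2·4 + 2|_4 = 1066 ⇒ 1065
(2) 1065|_4 = 4^(4 + 1) + 2·4^2 + 2·4 + 1 ↦ 5^(5 + 1) + 2·5^2 + 2·5 + 1|_5 = 15686 ⇒ 15685

14620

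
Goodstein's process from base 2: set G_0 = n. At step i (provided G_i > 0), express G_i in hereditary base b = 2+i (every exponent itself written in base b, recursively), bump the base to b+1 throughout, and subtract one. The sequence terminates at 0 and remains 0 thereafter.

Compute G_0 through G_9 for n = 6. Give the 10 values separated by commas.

6 —HB2→ 2^2 + 2 —bump→ 3^3 + 3 = 30 —(−1)→ 29
29 —HB3→ 3^3 + 2 —bump→ 4^4 + 2 = 258 —(−1)→ 257
257 —HB4→ 4^4 + 1 —bump→ 5^5 + 1 = 3126 —(−1)→ 3125
3125 —HB5→ 5^5 —bump→ 6^6 = 46656 —(−1)→ 46655
46655 —HB6→ 5·6^5 + 5·6^4 + 5·6^3 + 5·6^2 + 5·6 + 5 —bump→ 5·7^5 + 5·7^4 + 5·7^3 + 5·7^2 + 5·7 + 5 = 98040 —(−1)→ 98039
98039 —HB7→ 5·7^5 + 5·7^4 + 5·7^3 + 5·7^2 + 5·7 + 4 —bump→ 5·8^5 + 5·8^4 + 5·8^3 + 5·8^2 + 5·8 + 4 = 187244 —(−1)→ 187243
187243 —HB8→ 5·8^5 + 5·8^4 + 5·8^3 + 5·8^2 + 5·8 + 3 —bump→ 5·9^5 + 5·9^4 + 5·9^3 + 5·9^2 + 5·9 + 3 = 332148 —(−1)→ 332147
332147 —HB9→ 5·9^5 + 5·9^4 + 5·9^3 + 5·9^2 + 5·9 + 2 —bump→ 5·10^5 + 5·10^4 + 5·10^3 + 5·10^2 + 5·10 + 2 = 555552 —(−1)→ 555551
555551 —HB10→ 5·10^5 + 5·10^4 + 5·10^3 + 5·10^2 + 5·10 + 1 —bump→ 5·11^5 + 5·11^4 + 5·11^3 + 5·11^2 + 5·11 + 1 = 885776 —(−1)→ 885775

6, 29, 257, 3125, 46655, 98039, 187243, 332147, 555551, 885775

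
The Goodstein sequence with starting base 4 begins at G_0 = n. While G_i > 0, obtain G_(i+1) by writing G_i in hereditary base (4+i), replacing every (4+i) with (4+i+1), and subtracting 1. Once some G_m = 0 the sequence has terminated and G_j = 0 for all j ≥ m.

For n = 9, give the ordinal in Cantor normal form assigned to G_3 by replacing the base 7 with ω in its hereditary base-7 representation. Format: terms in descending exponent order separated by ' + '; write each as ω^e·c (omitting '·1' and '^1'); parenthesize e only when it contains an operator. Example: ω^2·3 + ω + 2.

[0] 9 ≡ 2·4 + 1 (base 4). Lift 5: 11. −1: 10.
[1] 10 ≡ 2·5 (base 5). Lift 6: 12. −1: 11.
[2] 11 ≡ 6 + 5 (base 6). Lift 7: 12. −1: 11.

ω + 4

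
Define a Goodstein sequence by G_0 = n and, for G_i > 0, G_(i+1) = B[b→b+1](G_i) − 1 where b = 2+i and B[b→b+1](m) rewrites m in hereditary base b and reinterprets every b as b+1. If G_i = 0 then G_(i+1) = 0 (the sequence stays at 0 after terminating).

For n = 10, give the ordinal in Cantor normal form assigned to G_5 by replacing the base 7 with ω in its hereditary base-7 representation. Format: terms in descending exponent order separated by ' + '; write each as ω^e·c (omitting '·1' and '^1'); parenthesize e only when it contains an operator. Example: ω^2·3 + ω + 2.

ω^ω·5 + ω^5·5 + ω^4·5 + ω^3·5 + ω^2·5 + ω·5 + 4

G_0=10  [base 2] 2^(2 + 1) + 2  →[2↦3]→  3^(3 + 1) + 3 = 84  −1 ⇒ G_1=83
G_1=83  [base 3] 3^(3 + 1) + 2  →[3↦4]→  4^(4 + 1) + 2 = 1026  −1 ⇒ G_2=1025
G_2=1025  [base 4] 4^(4 + 1) + 1  →[4↦5]→  5^(5 + 1) + 1 = 15626  −1 ⇒ G_3=15625
G_3=15625  [base 5] 5^(5 + 1)  →[5↦6]→  6^(6 + 1) = 279936  −1 ⇒ G_4=279935
G_4=279935  [base 6] 5·6^6 + 5·6^5 + 5·6^4 + 5·6^3 + 5·6^2 + 5·6 + 5  →[6↦7]→  5·7^7 + 5·7^5 + 5·7^4 + 5·7^3 + 5·7^2 + 5·7 + 5 = 4215755  −1 ⇒ G_5=4215754
G_5=4215754  [base 7] 5·7^7 + 5·7^5 + 5·7^4 + 5·7^3 + 5·7^2 + 5·7 + 4  →[7↦8]→  5·8^8 + 5·8^5 + 5·8^4 + 5·8^3 + 5·8^2 + 5·8 + 4 = 84073324  −1 ⇒ G_6=84073323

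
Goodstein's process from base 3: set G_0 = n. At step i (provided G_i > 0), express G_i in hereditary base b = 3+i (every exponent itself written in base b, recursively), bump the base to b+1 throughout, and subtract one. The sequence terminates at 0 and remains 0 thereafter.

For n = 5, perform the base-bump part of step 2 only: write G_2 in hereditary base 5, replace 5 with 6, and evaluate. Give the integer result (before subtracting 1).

G_0=5  [base 3] 3 + 2  →[3↦4]→  4 + 2 = 6  −1 ⇒ G_1=5
G_1=5  [base 4] 4 + 1  →[4↦5]→  5 + 1 = 6  −1 ⇒ G_2=5
G_2=5  [base 5] 5  →[5↦6]→  6 = 6  −1 ⇒ G_3=5

6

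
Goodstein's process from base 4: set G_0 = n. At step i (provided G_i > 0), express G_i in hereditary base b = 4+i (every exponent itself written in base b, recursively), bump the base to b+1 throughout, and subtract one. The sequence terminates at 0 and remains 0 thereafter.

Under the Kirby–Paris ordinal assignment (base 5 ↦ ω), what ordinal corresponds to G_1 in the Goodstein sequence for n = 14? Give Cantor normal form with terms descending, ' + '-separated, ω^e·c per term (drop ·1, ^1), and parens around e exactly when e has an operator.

ω·3 + 1

[0] 14 ≡ 3·4 + 2 (base 4). Lift 5: 17. −1: 16.
[1] 16 ≡ 3·5 + 1 (base 5). Lift 6: 19. −1: 18.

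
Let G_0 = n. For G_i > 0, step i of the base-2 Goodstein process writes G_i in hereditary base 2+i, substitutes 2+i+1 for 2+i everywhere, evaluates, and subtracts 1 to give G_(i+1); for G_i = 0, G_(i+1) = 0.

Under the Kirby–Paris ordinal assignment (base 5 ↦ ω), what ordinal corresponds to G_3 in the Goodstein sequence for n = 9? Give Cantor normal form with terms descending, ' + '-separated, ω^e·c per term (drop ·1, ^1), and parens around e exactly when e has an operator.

ω^ω·3 + ω^3·3 + ω^2·3 + ω·3 + 2

9 —HB2→ 2^(2 + 1) + 1 —bump→ 3^(3 + 1) + 1 = 82 —(−1)→ 81
81 —HB3→ 3^(3 + 1) —bump→ 4^(4 + 1) = 1024 —(−1)→ 1023
1023 —HB4→ 3·4^4 + 3·4^3 + 3·4^2 + 3·4 + 3 —bump→ 3·5^5 + 3·5^3 + 3·5^2 + 3·5 + 3 = 9843 —(−1)→ 9842
9842 —HB5→ 3·5^5 + 3·5^3 + 3·5^2 + 3·5 + 2 —bump→ 3·6^6 + 3·6^3 + 3·6^2 + 3·6 + 2 = 140744 —(−1)→ 140743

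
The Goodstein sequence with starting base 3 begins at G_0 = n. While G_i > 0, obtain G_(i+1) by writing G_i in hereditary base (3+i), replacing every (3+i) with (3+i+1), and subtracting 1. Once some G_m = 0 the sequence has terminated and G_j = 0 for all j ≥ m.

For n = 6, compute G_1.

[0] 6 ≡ 2·3 (base 3). Lift 4: 8. −1: 7.
[1] 7 ≡ 4 + 3 (base 4). Lift 5: 8. −1: 7.

7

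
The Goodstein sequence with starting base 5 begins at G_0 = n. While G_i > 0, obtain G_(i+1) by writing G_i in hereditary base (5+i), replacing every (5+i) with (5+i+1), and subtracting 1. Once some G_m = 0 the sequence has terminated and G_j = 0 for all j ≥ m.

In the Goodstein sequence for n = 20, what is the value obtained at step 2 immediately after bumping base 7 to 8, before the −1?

[0] 20 ≡ 4·5 (base 5). Lift 6: 24. −1: 23.
[1] 23 ≡ 3·6 + 5 (base 6). Lift 7: 26. −1: 25.

28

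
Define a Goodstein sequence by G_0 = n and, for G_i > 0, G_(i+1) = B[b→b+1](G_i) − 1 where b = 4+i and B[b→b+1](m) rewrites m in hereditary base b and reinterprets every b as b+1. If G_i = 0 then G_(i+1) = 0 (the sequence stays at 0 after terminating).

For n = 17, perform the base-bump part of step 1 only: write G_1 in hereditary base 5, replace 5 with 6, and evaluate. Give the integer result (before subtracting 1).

36

step 0: 17 = 4^2 + 1; sub 5 for 4: 5^2 + 1; = 26; G_1 = 26−1 = 25
step 1: 25 = 5^2; sub 6 for 5: 6^2; = 36; G_2 = 36−1 = 35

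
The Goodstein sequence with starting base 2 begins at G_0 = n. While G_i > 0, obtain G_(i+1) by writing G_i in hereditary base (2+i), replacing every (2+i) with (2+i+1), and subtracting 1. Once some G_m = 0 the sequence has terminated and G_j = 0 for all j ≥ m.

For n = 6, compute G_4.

[0] 6 ≡ 2^2 + 2 (base 2). Lift 3: 30. −1: 29.
[1] 29 ≡ 3^3 + 2 (base 3). Lift 4: 258. −1: 257.
[2] 257 ≡ 4^4 + 1 (base 4). Lift 5: 3126. −1: 3125.
[3] 3125 ≡ 5^5 (base 5). Lift 6: 46656. −1: 46655.
[4] 46655 ≡ 5·6^5 + 5·6^4 + 5·6^3 + 5·6^2 + 5·6 + 5 (base 6). Lift 7: 98040. −1: 98039.

46655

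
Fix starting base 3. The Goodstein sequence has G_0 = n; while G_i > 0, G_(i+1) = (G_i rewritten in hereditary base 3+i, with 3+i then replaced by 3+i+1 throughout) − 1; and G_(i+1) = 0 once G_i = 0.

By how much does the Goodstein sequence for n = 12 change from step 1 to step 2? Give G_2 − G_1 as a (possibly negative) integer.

[0] 12 ≡ 3^2 + 3 (base 3). Lift 4: 20. −1: 19.
[1] 19 ≡ 4^2 + 3 (base 4). Lift 5: 28. −1: 27.

8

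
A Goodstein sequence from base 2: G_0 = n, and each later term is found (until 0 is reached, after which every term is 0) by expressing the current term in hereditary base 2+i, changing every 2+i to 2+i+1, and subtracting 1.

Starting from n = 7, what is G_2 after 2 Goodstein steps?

259

(0) 7|_2 = 2^2 + 2 + 1 ↦ 3^3 + 3 + 1|_3 = 31 ⇒ 30
(1) 30|_3 = 3^3 + 3 ↦ 4^4 + 4|_4 = 260 ⇒ 259
(2) 259|_4 = 4^4 + 3 ↦ 5^5 + 3|_5 = 3128 ⇒ 3127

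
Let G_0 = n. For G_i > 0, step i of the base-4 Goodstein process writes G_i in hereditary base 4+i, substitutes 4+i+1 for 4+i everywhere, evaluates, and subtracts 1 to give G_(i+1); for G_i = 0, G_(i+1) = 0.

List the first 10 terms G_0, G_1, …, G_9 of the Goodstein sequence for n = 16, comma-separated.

16, 24, 27, 30, 33, 36, 39, 41, 43, 45

G_0=16  [base 4] 4^2  →[4↦5]→  5^2 = 25  −1 ⇒ G_1=24
G_1=24  [base 5] 4·5 + 4  →[5↦6]→  4·6 + 4 = 28  −1 ⇒ G_2=27
G_2=27  [base 6] 4·6 + 3  →[6↦7]→  4·7 + 3 = 31  −1 ⇒ G_3=30
G_3=30  [base 7] 4·7 + 2  →[7↦8]→  4·8 + 2 = 34  −1 ⇒ G_4=33
G_4=33  [base 8] 4·8 + 1  →[8↦9]→  4·9 + 1 = 37  −1 ⇒ G_5=36
G_5=36  [base 9] 4·9  →[9↦10]→  4·10 = 40  −1 ⇒ G_6=39
G_6=39  [base 10] 3·10 + 9  →[10↦11]→  3·11 + 9 = 42  −1 ⇒ G_7=41
G_7=41  [base 11] 3·11 + 8  →[11↦12]→  3·12 + 8 = 44  −1 ⇒ G_8=43
G_8=43  [base 12] 3·12 + 7  →[12↦13]→  3·13 + 7 = 46  −1 ⇒ G_9=45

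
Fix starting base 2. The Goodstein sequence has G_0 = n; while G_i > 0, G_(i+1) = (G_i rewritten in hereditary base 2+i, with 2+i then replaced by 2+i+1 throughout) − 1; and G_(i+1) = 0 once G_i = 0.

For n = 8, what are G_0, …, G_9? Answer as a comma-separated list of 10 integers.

base 2: 8 = 2^(2 + 1); at 3: 3^(3 + 1) = 81; next = 80
base 3: 80 = 2·3^3 + 2·3^2 + 2·3 + 2; at 4: 2·4^4 + 2·4^2 + 2·4 + 2 = 554; next = 553
base 4: 553 = 2·4^4 + 2·4^2 + 2·4 + 1; at 5: 2·5^5 + 2·5^2 + 2·5 + 1 = 6311; next = 6310
base 5: 6310 = 2·5^5 + 2·5^2 + 2·5; at 6: 2·6^6 + 2·6^2 + 2·6 = 93396; next = 93395
base 6: 93395 = 2·6^6 + 2·6^2 + 6 + 5; at 7: 2·7^7 + 2·7^2 + 7 + 5 = 1647196; next = 1647195
base 7: 1647195 = 2·7^7 + 2·7^2 + 7 + 4; at 8: 2·8^8 + 2·8^2 + 8 + 4 = 33554572; next = 33554571
base 8: 33554571 = 2·8^8 + 2·8^2 + 8 + 3; at 9: 2·9^9 + 2·9^2 + 9 + 3 = 774841152; next = 774841151
base 9: 774841151 = 2·9^9 + 2·9^2 + 9 + 2; at 10: 2·10^10 + 2·10^2 + 10 + 2 = 20000000212; next = 20000000211
base 10: 20000000211 = 2·10^10 + 2·10^2 + 10 + 1; at 11: 2·11^11 + 2·11^2 + 11 + 1 = 570623341476; next = 570623341475

8, 80, 553, 6310, 93395, 1647195, 33554571, 774841151, 20000000211, 570623341475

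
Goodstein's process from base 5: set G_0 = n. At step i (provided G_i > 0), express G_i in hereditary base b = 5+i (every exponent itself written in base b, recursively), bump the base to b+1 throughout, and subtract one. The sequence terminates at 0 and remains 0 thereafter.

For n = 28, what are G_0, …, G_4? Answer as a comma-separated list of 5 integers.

step 0: 28 = 5^2 + 3; sub 6 for 5: 6^2 + 3; = 39; G_1 = 39−1 = 38
step 1: 38 = 6^2 + 2; sub 7 for 6: 7^2 + 2; = 51; G_2 = 51−1 = 50
step 2: 50 = 7^2 + 1; sub 8 for 7: 8^2 + 1; = 65; G_3 = 65−1 = 64
step 3: 64 = 8^2; sub 9 for 8: 9^2; = 81; G_4 = 81−1 = 80

28, 38, 50, 64, 80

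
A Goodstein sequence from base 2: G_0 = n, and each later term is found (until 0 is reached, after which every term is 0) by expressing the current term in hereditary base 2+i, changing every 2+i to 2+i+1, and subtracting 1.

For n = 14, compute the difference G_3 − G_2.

step 0: 14 = 2^(2 + 1) + 2^2 + 2; sub 3 for 2: 3^(3 + 1) + 3^3 + 3; = 111; G_1 = 111−1 = 110
step 1: 110 = 3^(3 + 1) + 3^3 + 2; sub 4 for 3: 4^(4 + 1) + 4^4 + 2; = 1282; G_2 = 1282−1 = 1281
step 2: 1281 = 4^(4 + 1) + 4^4 + 1; sub 5 for 4: 5^(5 + 1) + 5^5 + 1; = 18751; G_3 = 18751−1 = 18750

17469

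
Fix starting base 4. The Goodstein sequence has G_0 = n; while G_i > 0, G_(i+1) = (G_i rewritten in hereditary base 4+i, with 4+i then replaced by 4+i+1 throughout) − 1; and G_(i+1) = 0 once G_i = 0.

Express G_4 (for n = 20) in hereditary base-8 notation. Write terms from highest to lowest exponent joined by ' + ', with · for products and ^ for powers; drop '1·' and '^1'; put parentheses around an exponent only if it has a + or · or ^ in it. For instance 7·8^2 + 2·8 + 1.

8^2 + 1

G_0 = 20. HB_4(20) = 4^2 + 4. Bump = 30. G_1 = 29.
G_1 = 29. HB_5(29) = 5^2 + 4. Bump = 40. G_2 = 39.
G_2 = 39. HB_6(39) = 6^2 + 3. Bump = 52. G_3 = 51.
G_3 = 51. HB_7(51) = 7^2 + 2. Bump = 66. G_4 = 65.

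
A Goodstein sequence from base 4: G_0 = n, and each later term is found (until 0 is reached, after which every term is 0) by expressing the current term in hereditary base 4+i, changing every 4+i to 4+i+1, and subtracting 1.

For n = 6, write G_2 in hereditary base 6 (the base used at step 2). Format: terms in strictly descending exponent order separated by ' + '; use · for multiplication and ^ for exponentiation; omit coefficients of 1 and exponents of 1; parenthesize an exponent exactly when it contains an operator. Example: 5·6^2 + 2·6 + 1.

base 4: 6 = 4 + 2; at 5: 5 + 2 = 7; next = 6
base 5: 6 = 5 + 1; at 6: 6 + 1 = 7; next = 6

6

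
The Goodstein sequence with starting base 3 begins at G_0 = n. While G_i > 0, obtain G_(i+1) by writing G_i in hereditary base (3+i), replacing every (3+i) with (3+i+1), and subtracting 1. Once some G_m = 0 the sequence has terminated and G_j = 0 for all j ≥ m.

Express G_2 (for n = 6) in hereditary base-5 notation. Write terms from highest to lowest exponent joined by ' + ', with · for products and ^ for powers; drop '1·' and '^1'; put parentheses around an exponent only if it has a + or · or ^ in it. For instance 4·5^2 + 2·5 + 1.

5 + 2

step 0: 6 = 2·3; sub 4 for 3: 2·4; = 8; G_1 = 8−1 = 7
step 1: 7 = 4 + 3; sub 5 for 4: 5 + 3; = 8; G_2 = 8−1 = 7
step 2: 7 = 5 + 2; sub 6 for 5: 6 + 2; = 8; G_3 = 8−1 = 7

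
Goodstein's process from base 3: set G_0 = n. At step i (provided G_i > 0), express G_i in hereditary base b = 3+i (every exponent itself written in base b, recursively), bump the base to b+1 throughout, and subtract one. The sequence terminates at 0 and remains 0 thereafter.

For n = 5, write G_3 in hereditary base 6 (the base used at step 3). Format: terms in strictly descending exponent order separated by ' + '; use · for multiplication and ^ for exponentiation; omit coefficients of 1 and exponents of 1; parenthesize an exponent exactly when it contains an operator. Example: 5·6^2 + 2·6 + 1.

5

[0] 5 ≡ 3 + 2 (base 3). Lift 4: 6. −1: 5.
[1] 5 ≡ 4 + 1 (base 4). Lift 5: 6. −1: 5.
[2] 5 ≡ 5 (base 5). Lift 6: 6. −1: 5.
[3] 5 ≡ 5 (base 6). Lift 7: 5. −1: 4.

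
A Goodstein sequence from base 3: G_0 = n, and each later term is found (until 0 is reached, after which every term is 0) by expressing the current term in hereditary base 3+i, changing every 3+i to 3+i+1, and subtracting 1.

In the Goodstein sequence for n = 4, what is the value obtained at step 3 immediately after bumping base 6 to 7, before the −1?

i=0: 4 = 3 + 1 (b=3); 3→4: 4 + 1 = 5; 5−1 = 4
i=1: 4 = 4 (b=4); 4→5: 5 = 5; 5−1 = 4
i=2: 4 = 4 (b=5); 5→6: 4 = 4; 4−1 = 3

3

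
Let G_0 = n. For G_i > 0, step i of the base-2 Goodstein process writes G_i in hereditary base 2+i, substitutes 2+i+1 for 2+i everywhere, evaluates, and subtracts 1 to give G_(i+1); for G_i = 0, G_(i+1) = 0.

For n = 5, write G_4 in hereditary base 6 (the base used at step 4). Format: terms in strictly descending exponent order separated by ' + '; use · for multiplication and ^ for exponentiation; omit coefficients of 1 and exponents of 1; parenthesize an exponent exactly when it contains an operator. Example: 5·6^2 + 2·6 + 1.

base 2: 5 = 2^2 + 1; at 3: 3^3 + 1 = 28; next = 27
base 3: 27 = 3^3; at 4: 4^4 = 256; next = 255
base 4: 255 = 3·4^3 + 3·4^2 + 3·4 + 3; at 5: 3·5^3 + 3·5^2 + 3·5 + 3 = 468; next = 467
base 5: 467 = 3·5^3 + 3·5^2 + 3·5 + 2; at 6: 3·6^3 + 3·6^2 + 3·6 + 2 = 776; next = 775
base 6: 775 = 3·6^3 + 3·6^2 + 3·6 + 1; at 7: 3·7^3 + 3·7^2 + 3·7 + 1 = 1198; next = 1197

3·6^3 + 3·6^2 + 3·6 + 1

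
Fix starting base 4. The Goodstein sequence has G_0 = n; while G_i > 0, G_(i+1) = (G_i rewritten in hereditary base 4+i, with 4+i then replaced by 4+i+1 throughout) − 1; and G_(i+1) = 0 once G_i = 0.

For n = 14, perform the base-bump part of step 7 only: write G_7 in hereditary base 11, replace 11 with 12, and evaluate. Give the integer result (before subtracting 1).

step 0: 14 = 3·4 + 2; sub 5 for 4: 3·5 + 2; = 17; G_1 = 17−1 = 16
step 1: 16 = 3·5 + 1; sub 6 for 5: 3·6 + 1; = 19; G_2 = 19−1 = 18
step 2: 18 = 3·6; sub 7 for 6: 3·7; = 21; G_3 = 21−1 = 20
step 3: 20 = 2·7 + 6; sub 8 for 7: 2·8 + 6; = 22; G_4 = 22−1 = 21
step 4: 21 = 2·8 + 5; sub 9 for 8: 2·9 + 5; = 23; G_5 = 23−1 = 22
step 5: 22 = 2·9 + 4; sub 10 for 9: 2·10 + 4; = 24; G_6 = 24−1 = 23
step 6: 23 = 2·10 + 3; sub 11 for 10: 2·11 + 3; = 25; G_7 = 25−1 = 24
step 7: 24 = 2·11 + 2; sub 12 for 11: 2·12 + 2; = 26; G_8 = 26−1 = 25

26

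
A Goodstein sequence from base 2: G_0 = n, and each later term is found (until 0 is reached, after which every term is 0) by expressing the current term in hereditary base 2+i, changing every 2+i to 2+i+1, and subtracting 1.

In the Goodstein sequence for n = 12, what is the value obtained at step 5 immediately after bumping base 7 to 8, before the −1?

134217868

step 0: 12 = 2^(2 + 1) + 2^2; sub 3 for 2: 3^(3 + 1) + 3^3; = 108; G_1 = 108−1 = 107
step 1: 107 = 3^(3 + 1) + 2·3^2 + 2·3 + 2; sub 4 for 3: 4^(4 + 1) + 2·4^2 + 2·4 + 2; = 1066; G_2 = 1066−1 = 1065
step 2: 1065 = 4^(4 + 1) + 2·4^2 + 2·4 + 1; sub 5 for 4: 5^(5 + 1) + 2·5^2 + 2·5 + 1; = 15686; G_3 = 15686−1 = 15685
step 3: 15685 = 5^(5 + 1) + 2·5^2 + 2·5; sub 6 for 5: 6^(6 + 1) + 2·6^2 + 2·6; = 280020; G_4 = 280020−1 = 280019
step 4: 280019 = 6^(6 + 1) + 2·6^2 + 6 + 5; sub 7 for 6: 7^(7 + 1) + 2·7^2 + 7 + 5; = 5764911; G_5 = 5764911−1 = 5764910
step 5: 5764910 = 7^(7 + 1) + 2·7^2 + 7 + 4; sub 8 for 7: 8^(8 + 1) + 2·8^2 + 8 + 4; = 134217868; G_6 = 134217868−1 = 134217867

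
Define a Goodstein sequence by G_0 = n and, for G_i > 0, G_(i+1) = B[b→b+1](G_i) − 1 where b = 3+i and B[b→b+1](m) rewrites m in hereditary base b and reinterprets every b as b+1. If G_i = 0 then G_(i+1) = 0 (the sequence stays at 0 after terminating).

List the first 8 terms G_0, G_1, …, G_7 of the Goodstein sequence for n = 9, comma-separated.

9 —HB3→ 3^2 —bump→ 4^2 = 16 —(−1)→ 15
15 —HB4→ 3·4 + 3 —bump→ 3·5 + 3 = 18 —(−1)→ 17
17 —HB5→ 3·5 + 2 —bump→ 3·6 + 2 = 20 —(−1)→ 19
19 —HB6→ 3·6 + 1 —bump→ 3·7 + 1 = 22 —(−1)→ 21
21 —HB7→ 3·7 —bump→ 3·8 = 24 —(−1)→ 23
23 —HB8→ 2·8 + 7 —bump→ 2·9 + 7 = 25 —(−1)→ 24
24 —HB9→ 2·9 + 6 —bump→ 2·10 + 6 = 26 —(−1)→ 25

9, 15, 17, 19, 21, 23, 24, 25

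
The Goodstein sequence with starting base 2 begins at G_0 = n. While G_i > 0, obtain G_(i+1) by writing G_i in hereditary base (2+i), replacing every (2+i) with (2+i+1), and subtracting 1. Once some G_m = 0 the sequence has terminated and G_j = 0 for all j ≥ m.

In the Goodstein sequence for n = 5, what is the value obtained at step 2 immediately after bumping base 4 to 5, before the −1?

(0) 5|_2 = 2^2 + 1 ↦ 3^3 + 1|_3 = 28 ⇒ 27
(1) 27|_3 = 3^3 ↦ 4^4|_4 = 256 ⇒ 255

468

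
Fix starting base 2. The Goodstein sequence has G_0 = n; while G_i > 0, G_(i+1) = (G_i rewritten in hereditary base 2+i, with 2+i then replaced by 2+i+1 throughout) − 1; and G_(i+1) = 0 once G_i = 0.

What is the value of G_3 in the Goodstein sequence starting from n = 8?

6310

base 2: 8 = 2^(2 + 1); at 3: 3^(3 + 1) = 81; next = 80
base 3: 80 = 2·3^3 + 2·3^2 + 2·3 + 2; at 4: 2·4^4 + 2·4^2 + 2·4 + 2 = 554; next = 553
base 4: 553 = 2·4^4 + 2·4^2 + 2·4 + 1; at 5: 2·5^5 + 2·5^2 + 2·5 + 1 = 6311; next = 6310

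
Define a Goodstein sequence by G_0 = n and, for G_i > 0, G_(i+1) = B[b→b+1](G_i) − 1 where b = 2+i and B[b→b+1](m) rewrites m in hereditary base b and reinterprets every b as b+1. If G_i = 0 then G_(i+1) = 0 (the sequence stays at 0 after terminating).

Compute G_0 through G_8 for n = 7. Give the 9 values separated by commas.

G_0=7  [base 2] 2^2 + 2 + 1  →[2↦3]→  3^3 + 3 + 1 = 31  −1 ⇒ G_1=30
G_1=30  [base 3] 3^3 + 3  →[3↦4]→  4^4 + 4 = 260  −1 ⇒ G_2=259
G_2=259  [base 4] 4^4 + 3  →[4↦5]→  5^5 + 3 = 3128  −1 ⇒ G_3=3127
G_3=3127  [base 5] 5^5 + 2  →[5↦6]→  6^6 + 2 = 46658  −1 ⇒ G_4=46657
G_4=46657  [base 6] 6^6 + 1  →[6↦7]→  7^7 + 1 = 823544  −1 ⇒ G_5=823543
G_5=823543  [base 7] 7^7  →[7↦8]→  8^8 = 16777216  −1 ⇒ G_6=16777215
G_6=16777215  [base 8] 7·8^7 + 7·8^6 + 7·8^5 + 7·8^4 + 7·8^3 + 7·8^2 + 7·8 + 7  →[8↦9]→  7·9^7 + 7·9^6 + 7·9^5 + 7·9^4 + 7·9^3 + 7·9^2 + 7·9 + 7 = 37665880  −1 ⇒ G_7=37665879
G_7=37665879  [base 9] 7·9^7 + 7·9^6 + 7·9^5 + 7·9^4 + 7·9^3 + 7·9^2 + 7·9 + 6  →[9↦10]→  7·10^7 + 7·10^6 + 7·10^5 + 7·10^4 + 7·10^3 + 7·10^2 + 7·10 + 6 = 77777776  −1 ⇒ G_8=77777775

7, 30, 259, 3127, 46657, 823543, 16777215, 37665879, 77777775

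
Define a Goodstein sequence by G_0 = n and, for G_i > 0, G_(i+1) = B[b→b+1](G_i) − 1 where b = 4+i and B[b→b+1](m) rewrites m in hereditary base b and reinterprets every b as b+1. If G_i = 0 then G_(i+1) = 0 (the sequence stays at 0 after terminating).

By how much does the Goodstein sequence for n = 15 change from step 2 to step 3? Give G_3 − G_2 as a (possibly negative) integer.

(0) 15|_4 = 3·4 + 3 ↦ 3·5 + 3|_5 = 18 ⇒ 17
(1) 17|_5 = 3·5 + 2 ↦ 3·6 + 2|_6 = 20 ⇒ 19
(2) 19|_6 = 3·6 + 1 ↦ 3·7 + 1|_7 = 22 ⇒ 21

2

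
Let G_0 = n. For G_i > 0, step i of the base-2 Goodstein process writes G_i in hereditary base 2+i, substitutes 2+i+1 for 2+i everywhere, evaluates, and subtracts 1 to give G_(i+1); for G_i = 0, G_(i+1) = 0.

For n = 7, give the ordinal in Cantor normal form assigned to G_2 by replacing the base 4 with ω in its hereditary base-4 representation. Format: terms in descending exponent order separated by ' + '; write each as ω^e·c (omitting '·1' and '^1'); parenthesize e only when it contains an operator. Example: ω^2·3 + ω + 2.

G_0=7  [base 2] 2^2 + 2 + 1  →[2↦3]→  3^3 + 3 + 1 = 31  −1 ⇒ G_1=30
G_1=30  [base 3] 3^3 + 3  →[3↦4]→  4^4 + 4 = 260  −1 ⇒ G_2=259
G_2=259  [base 4] 4^4 + 3  →[4↦5]→  5^5 + 3 = 3128  −1 ⇒ G_3=3127

ω^ω + 3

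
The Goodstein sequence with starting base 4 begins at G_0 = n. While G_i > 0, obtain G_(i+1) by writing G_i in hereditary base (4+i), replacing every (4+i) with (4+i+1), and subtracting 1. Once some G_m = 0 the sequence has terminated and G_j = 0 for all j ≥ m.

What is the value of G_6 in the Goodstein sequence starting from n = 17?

[0] 17 ≡ 4^2 + 1 (base 4). Lift 5: 26. −1: 25.
[1] 25 ≡ 5^2 (base 5). Lift 6: 36. −1: 35.
[2] 35 ≡ 5·6 + 5 (base 6). Lift 7: 40. −1: 39.
[3] 39 ≡ 5·7 + 4 (base 7). Lift 8: 44. −1: 43.
[4] 43 ≡ 5·8 + 3 (base 8). Lift 9: 48. −1: 47.
[5] 47 ≡ 5·9 + 2 (base 9). Lift 10: 52. −1: 51.
[6] 51 ≡ 5·10 + 1 (base 10). Lift 11: 56. −1: 55.

51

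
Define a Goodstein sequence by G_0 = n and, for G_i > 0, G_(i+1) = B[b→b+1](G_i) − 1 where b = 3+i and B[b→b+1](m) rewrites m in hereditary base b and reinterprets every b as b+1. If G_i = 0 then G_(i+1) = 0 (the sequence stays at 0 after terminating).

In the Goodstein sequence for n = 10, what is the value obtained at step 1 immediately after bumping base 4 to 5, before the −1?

25

i=0: 10 = 3^2 + 1 (b=3); 3→4: 4^2 + 1 = 17; 17−1 = 16
i=1: 16 = 4^2 (b=4); 4→5: 5^2 = 25; 25−1 = 24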